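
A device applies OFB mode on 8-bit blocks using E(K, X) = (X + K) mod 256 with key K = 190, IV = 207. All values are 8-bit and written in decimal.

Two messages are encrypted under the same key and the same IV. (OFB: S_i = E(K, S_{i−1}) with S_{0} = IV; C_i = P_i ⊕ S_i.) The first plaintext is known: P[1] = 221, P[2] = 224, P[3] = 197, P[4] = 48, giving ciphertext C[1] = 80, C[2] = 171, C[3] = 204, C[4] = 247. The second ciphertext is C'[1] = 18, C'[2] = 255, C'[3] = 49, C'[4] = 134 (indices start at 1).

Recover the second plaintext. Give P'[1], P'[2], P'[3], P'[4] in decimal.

P'[1] = 159, P'[2] = 180, P'[3] = 56, P'[4] = 65

In OFB with a reused IV, both messages share the same keystream S_i, so C_i ⊕ C'_i = P_i ⊕ P'_i and thus P'_i = P_i ⊕ C_i ⊕ C'_i.
P'[1]: 221 ⊕ 80 ⊕ 18 = 159.
P'[2]: 224 ⊕ 171 ⊕ 255 = 180.
P'[3]: 197 ⊕ 204 ⊕ 49 = 56.
P'[4]: 48 ⊕ 247 ⊕ 134 = 65.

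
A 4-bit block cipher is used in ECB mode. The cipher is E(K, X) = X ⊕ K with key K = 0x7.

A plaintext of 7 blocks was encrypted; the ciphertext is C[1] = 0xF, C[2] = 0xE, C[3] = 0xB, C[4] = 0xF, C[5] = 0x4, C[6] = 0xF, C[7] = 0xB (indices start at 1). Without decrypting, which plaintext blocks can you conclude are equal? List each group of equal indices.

ECB encrypts each block independently with the same key, so equal ciphertext blocks imply equal plaintext blocks.
C[1] = C[4] = C[6] = 0xF, so P[1] = P[4] = P[6].
C[3] = C[7] = 0xB, so P[3] = P[7].

P[1] = P[4] = P[6]; P[3] = P[7]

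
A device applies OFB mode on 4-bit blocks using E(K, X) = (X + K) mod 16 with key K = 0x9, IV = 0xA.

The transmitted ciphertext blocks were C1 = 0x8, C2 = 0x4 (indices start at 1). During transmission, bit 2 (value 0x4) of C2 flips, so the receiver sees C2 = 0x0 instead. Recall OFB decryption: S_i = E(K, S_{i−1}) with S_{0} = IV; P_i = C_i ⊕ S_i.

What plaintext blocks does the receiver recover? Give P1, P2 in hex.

Only C2 changed, to 0x0. In OFB, a change in C_i flips the same bit in P_i only; the keystream is unaffected. Decrypting the received ciphertext:
P1: S = E(K, 0xA) = 0x3; 0x8 ⊕ 0x3 = 0xB.
P2: S = E(K, 0x3) = 0xC; 0x0 ⊕ 0xC = 0xC.
Blocks that differ from the original plaintext: P2.

P1 = 0xB, P2 = 0xC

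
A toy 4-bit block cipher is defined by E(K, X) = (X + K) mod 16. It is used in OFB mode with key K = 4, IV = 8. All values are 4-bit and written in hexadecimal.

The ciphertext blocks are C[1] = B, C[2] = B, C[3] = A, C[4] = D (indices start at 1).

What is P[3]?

OFB decryption: S_i = E(K, S_{i−1}) with S_{0} = IV; P_i = C_i ⊕ S_i.
P[1]: S = E(K, 8) = C; B ⊕ C = 7.
P[2]: S = E(K, C) = 0; B ⊕ 0 = B.
P[3]: S = E(K, 0) = 4; A ⊕ 4 = E.

P[3] = E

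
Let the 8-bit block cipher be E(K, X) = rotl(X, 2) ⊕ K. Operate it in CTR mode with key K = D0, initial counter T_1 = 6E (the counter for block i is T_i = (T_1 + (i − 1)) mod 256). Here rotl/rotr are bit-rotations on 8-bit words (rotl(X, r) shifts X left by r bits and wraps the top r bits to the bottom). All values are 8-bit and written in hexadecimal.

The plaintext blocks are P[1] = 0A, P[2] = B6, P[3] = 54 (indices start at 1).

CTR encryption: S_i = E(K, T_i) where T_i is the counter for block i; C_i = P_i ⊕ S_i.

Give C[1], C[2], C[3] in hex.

C[1] = 63, C[2] = DB, C[3] = 45

C[1]: T = 6E, S = E(K, T) = 69; 0A ⊕ 69 = 63.
C[2]: T = 6F, S = E(K, T) = 6D; B6 ⊕ 6D = DB.
C[3]: T = 70, S = E(K, T) = 11; 54 ⊕ 11 = 45.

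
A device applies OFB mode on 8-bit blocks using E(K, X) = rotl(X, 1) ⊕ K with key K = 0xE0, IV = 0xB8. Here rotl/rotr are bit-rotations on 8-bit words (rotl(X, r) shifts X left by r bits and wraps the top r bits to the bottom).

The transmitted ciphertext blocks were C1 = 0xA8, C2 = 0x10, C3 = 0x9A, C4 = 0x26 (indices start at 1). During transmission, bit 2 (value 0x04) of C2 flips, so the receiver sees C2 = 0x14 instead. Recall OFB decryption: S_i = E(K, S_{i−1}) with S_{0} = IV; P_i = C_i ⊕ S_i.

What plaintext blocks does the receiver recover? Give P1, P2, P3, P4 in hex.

P1 = 0x39, P2 = 0xD7, P3 = 0xFD, P4 = 0x08

Only C2 changed, to 0x14. In OFB, a change in C_i flips the same bit in P_i only; the keystream is unaffected. Decrypting the received ciphertext:
P1: S = E(K, 0xB8) = 0x91; 0xA8 ⊕ 0x91 = 0x39.
P2: S = E(K, 0x91) = 0xC3; 0x14 ⊕ 0xC3 = 0xD7.
P3: S = E(K, 0xC3) = 0x67; 0x9A ⊕ 0x67 = 0xFD.
P4: S = E(K, 0x67) = 0x2E; 0x26 ⊕ 0x2E = 0x08.
Blocks that differ from the original plaintext: P2.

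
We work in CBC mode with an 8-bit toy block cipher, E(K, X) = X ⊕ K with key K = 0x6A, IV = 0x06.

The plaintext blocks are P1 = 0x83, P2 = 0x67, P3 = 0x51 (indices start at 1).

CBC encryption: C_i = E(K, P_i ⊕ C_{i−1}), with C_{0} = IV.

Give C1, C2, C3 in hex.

C1: P1 ⊕ 0x06 = 0x85; E(K, 0x85) = 0xEF.
C2: P2 ⊕ 0xEF = 0x88; E(K, 0x88) = 0xE2.
C3: P3 ⊕ 0xE2 = 0xB3; E(K, 0xB3) = 0xD9.

C1 = 0xEF, C2 = 0xE2, C3 = 0xD9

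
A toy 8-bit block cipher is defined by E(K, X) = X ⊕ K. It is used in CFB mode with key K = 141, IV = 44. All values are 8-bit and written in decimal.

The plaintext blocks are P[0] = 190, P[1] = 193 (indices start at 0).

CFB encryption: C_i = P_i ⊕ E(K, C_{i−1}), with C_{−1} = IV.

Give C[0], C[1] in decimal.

C[0]: E(K, 44) = 161; 190 ⊕ 161 = 31.
C[1]: E(K, 31) = 146; 193 ⊕ 146 = 83.

C[0] = 31, C[1] = 83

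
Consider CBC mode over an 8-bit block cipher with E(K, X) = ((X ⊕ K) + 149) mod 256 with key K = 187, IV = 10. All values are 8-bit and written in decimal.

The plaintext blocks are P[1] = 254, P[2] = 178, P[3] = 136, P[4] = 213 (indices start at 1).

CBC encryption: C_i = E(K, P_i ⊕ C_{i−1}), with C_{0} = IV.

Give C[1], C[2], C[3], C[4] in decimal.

C[1]: P[1] ⊕ 10 = 244; E(K, 244) = 228.
C[2]: P[2] ⊕ 228 = 86; E(K, 86) = 130.
C[3]: P[3] ⊕ 130 = 10; E(K, 10) = 70.
C[4]: P[4] ⊕ 70 = 147; E(K, 147) = 189.

C[1] = 228, C[2] = 130, C[3] = 70, C[4] = 189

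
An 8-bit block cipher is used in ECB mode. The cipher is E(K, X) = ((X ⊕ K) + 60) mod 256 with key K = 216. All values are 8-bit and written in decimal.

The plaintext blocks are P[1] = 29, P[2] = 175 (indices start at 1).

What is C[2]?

C[2] = 179

ECB encryption: C_i = E(K, P_i).
C[2]: E(K, 175) = 179.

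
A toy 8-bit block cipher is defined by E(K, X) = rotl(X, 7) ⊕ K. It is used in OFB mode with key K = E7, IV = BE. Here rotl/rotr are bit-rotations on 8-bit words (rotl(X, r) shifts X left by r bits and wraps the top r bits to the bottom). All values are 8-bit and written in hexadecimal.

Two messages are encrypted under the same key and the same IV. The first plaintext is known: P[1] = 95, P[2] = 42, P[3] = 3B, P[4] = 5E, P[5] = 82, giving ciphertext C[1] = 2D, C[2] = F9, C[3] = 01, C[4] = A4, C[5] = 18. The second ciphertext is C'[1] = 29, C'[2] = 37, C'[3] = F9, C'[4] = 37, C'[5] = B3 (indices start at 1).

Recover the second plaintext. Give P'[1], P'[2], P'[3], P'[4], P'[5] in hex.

In OFB with a reused IV, both messages share the same keystream S_i, so C_i ⊕ C'_i = P_i ⊕ P'_i and thus P'_i = P_i ⊕ C_i ⊕ C'_i.
P'[1]: 95 ⊕ 2D ⊕ 29 = 91.
P'[2]: 42 ⊕ F9 ⊕ 37 = 8C.
P'[3]: 3B ⊕ 01 ⊕ F9 = C3.
P'[4]: 5E ⊕ A4 ⊕ 37 = CD.
P'[5]: 82 ⊕ 18 ⊕ B3 = 29.

P'[1] = 91, P'[2] = 8C, P'[3] = C3, P'[4] = CD, P'[5] = 29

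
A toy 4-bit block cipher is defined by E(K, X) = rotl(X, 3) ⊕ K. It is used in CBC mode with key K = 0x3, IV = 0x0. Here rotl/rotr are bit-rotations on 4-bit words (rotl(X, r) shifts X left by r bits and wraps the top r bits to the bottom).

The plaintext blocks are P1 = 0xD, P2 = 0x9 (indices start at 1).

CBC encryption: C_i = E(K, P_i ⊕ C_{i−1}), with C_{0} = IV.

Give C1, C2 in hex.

C1: P1 ⊕ 0x0 = 0xD; E(K, 0xD) = 0xD.
C2: P2 ⊕ 0xD = 0x4; E(K, 0x4) = 0x1.

C1 = 0xD, C2 = 0x1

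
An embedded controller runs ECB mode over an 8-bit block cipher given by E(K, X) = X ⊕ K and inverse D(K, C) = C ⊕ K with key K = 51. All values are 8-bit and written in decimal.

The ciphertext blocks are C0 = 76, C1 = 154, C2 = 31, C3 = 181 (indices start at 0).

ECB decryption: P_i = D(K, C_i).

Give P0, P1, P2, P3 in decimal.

P0 = 127, P1 = 169, P2 = 44, P3 = 134

P0: D(K, 76) = 127.
P1: D(K, 154) = 169.
P2: D(K, 31) = 44.
P3: D(K, 181) = 134.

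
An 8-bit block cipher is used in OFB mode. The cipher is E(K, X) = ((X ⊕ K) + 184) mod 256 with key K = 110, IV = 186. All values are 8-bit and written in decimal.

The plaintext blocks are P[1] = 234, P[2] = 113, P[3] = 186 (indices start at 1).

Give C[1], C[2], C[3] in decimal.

OFB encryption: S_i = E(K, S_{i−1}) with S_{0} = IV; C_i = P_i ⊕ S_i.
C[1]: S = E(K, 186) = 140; 234 ⊕ 140 = 102.
C[2]: S = E(K, 140) = 154; 113 ⊕ 154 = 235.
C[3]: S = E(K, 154) = 172; 186 ⊕ 172 = 22.

C[1] = 102, C[2] = 235, C[3] = 22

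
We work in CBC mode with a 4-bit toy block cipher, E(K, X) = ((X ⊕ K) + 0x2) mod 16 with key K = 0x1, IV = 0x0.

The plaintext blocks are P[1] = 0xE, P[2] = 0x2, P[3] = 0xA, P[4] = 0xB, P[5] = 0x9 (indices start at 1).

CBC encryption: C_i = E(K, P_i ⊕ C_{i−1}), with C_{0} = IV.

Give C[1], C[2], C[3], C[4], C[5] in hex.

C[1] = 0x1, C[2] = 0x4, C[3] = 0x1, C[4] = 0xD, C[5] = 0x7

C[1]: P[1] ⊕ 0x0 = 0xE; E(K, 0xE) = 0x1.
C[2]: P[2] ⊕ 0x1 = 0x3; E(K, 0x3) = 0x4.
C[3]: P[3] ⊕ 0x4 = 0xE; E(K, 0xE) = 0x1.
C[4]: P[4] ⊕ 0x1 = 0xA; E(K, 0xA) = 0xD.
C[5]: P[5] ⊕ 0xD = 0x4; E(K, 0x4) = 0x7.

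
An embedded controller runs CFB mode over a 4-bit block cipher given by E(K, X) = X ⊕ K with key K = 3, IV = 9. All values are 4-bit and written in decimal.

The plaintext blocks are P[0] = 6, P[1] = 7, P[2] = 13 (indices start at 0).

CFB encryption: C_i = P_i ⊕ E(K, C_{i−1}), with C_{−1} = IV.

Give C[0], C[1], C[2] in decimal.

C[0] = 12, C[1] = 8, C[2] = 6

C[0]: E(K, 9) = 10; 6 ⊕ 10 = 12.
C[1]: E(K, 12) = 15; 7 ⊕ 15 = 8.
C[2]: E(K, 8) = 11; 13 ⊕ 11 = 6.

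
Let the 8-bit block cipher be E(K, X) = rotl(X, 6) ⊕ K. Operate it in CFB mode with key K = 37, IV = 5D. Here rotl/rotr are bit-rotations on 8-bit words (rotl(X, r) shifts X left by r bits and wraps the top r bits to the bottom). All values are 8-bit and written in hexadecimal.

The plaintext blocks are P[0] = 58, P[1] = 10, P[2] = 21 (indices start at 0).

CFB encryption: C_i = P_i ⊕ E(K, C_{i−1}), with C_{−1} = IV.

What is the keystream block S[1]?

39

C[0]: E(K, 5D) = 60; 58 ⊕ 60 = 38.
C[1]: E(K, 38) = 39; 10 ⊕ 39 = 29.
So S[1] = 39.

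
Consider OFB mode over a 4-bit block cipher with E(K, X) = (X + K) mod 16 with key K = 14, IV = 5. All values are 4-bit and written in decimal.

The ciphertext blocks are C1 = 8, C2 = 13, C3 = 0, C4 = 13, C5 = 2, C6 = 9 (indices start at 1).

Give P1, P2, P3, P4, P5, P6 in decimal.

OFB decryption: S_i = E(K, S_{i−1}) with S_{0} = IV; P_i = C_i ⊕ S_i.
P1: S = E(K, 5) = 3; 8 ⊕ 3 = 11.
P2: S = E(K, 3) = 1; 13 ⊕ 1 = 12.
P3: S = E(K, 1) = 15; 0 ⊕ 15 = 15.
P4: S = E(K, 15) = 13; 13 ⊕ 13 = 0.
P5: S = E(K, 13) = 11; 2 ⊕ 11 = 9.
P6: S = E(K, 11) = 9; 9 ⊕ 9 = 0.

P1 = 11, P2 = 12, P3 = 15, P4 = 0, P5 = 9, P6 = 0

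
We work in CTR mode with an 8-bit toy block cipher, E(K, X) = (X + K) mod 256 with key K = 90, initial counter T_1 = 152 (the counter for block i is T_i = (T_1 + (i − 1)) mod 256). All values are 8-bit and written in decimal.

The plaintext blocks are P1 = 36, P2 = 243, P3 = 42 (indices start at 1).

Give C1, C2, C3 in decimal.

C1 = 214, C2 = 0, C3 = 222

CTR encryption: S_i = E(K, T_i) where T_i is the counter for block i; C_i = P_i ⊕ S_i.
C1: T = 152, S = E(K, T) = 242; 36 ⊕ 242 = 214.
C2: T = 153, S = E(K, T) = 243; 243 ⊕ 243 = 0.
C3: T = 154, S = E(K, T) = 244; 42 ⊕ 244 = 222.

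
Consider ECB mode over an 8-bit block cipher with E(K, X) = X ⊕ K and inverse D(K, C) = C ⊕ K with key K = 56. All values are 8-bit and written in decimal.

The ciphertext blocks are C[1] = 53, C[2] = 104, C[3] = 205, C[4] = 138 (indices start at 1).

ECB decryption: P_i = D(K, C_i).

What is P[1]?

P[1]: D(K, 53) = 13.

P[1] = 13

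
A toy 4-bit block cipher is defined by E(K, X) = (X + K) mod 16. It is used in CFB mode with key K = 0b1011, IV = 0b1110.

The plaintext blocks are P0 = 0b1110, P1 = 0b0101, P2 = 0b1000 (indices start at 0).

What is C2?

CFB encryption: C_i = P_i ⊕ E(K, C_{i−1}), with C_{−1} = IV.
C0: E(K, 0b1110) = 0b1001; 0b1110 ⊕ 0b1001 = 0b0111.
C1: E(K, 0b0111) = 0b0010; 0b0101 ⊕ 0b0010 = 0b0111.
C2: E(K, 0b0111) = 0b0010; 0b1000 ⊕ 0b0010 = 0b1010.

C2 = 0b1010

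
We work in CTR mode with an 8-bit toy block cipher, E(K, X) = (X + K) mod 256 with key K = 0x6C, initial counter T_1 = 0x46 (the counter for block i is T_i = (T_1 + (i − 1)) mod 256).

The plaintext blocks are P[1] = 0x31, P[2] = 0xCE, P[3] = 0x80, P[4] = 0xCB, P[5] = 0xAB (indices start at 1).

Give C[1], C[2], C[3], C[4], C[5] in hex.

CTR encryption: S_i = E(K, T_i) where T_i is the counter for block i; C_i = P_i ⊕ S_i.
C[1]: T = 0x46, S = E(K, T) = 0xB2; 0x31 ⊕ 0xB2 = 0x83.
C[2]: T = 0x47, S = E(K, T) = 0xB3; 0xCE ⊕ 0xB3 = 0x7D.
C[3]: T = 0x48, S = E(K, T) = 0xB4; 0x80 ⊕ 0xB4 = 0x34.
C[4]: T = 0x49, S = E(K, T) = 0xB5; 0xCB ⊕ 0xB5 = 0x7E.
C[5]: T = 0x4A, S = E(K, T) = 0xB6; 0xAB ⊕ 0xB6 = 0x1D.

C[1] = 0x83, C[2] = 0x7D, C[3] = 0x34, C[4] = 0x7E, C[5] = 0x1D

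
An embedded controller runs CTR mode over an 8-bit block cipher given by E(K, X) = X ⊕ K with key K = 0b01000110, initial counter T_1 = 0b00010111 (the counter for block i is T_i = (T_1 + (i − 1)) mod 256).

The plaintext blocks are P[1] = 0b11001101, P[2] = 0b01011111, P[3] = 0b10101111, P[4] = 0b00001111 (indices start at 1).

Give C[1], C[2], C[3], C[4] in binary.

C[1] = 0b10011100, C[2] = 0b00000001, C[3] = 0b11110000, C[4] = 0b01010011

CTR encryption: S_i = E(K, T_i) where T_i is the counter for block i; C_i = P_i ⊕ S_i.
C[1]: T = 0b00010111, S = E(K, T) = 0b01010001; 0b11001101 ⊕ 0b01010001 = 0b10011100.
C[2]: T = 0b00011000, S = E(K, T) = 0b01011110; 0b01011111 ⊕ 0b01011110 = 0b00000001.
C[3]: T = 0b00011001, S = E(K, T) = 0b01011111; 0b10101111 ⊕ 0b01011111 = 0b11110000.
C[4]: T = 0b00011010, S = E(K, T) = 0b01011100; 0b00001111 ⊕ 0b01011100 = 0b01010011.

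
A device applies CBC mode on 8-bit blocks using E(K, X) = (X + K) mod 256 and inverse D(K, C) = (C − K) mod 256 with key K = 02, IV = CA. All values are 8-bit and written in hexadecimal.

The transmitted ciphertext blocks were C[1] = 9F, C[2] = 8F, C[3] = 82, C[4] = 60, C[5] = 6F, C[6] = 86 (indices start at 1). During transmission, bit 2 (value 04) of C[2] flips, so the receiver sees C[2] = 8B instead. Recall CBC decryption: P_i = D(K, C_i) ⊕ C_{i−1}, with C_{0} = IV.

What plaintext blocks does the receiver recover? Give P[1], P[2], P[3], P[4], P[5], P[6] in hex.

Only C[2] changed, to 8B. In CBC, a change in C_i garbles P_i and flips the same bit in P_{i+1}. Decrypting the received ciphertext:
P[1]: D(K, 9F) = 9D; 9D ⊕ CA = 57.
P[2]: D(K, 8B) = 89; 89 ⊕ 9F = 16.
P[3]: D(K, 82) = 80; 80 ⊕ 8B = 0B.
P[4]: D(K, 60) = 5E; 5E ⊕ 82 = DC.
P[5]: D(K, 6F) = 6D; 6D ⊕ 60 = 0D.
P[6]: D(K, 86) = 84; 84 ⊕ 6F = EB.
Blocks that differ from the original plaintext: P[2], P[3].

P[1] = 57, P[2] = 16, P[3] = 0B, P[4] = DC, P[5] = 0D, P[6] = EB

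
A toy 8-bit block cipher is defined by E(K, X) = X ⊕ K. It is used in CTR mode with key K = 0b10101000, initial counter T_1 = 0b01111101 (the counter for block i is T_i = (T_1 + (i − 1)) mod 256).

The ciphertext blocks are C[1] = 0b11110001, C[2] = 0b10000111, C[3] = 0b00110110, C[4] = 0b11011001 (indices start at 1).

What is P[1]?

P[1] = 0b00100100

CTR decryption: S_i = E(K, T_i) where T_i is the counter for block i; P_i = C_i ⊕ S_i.
P[1]: T = 0b01111101, S = E(K, T) = 0b11010101; 0b11110001 ⊕ 0b11010101 = 0b00100100.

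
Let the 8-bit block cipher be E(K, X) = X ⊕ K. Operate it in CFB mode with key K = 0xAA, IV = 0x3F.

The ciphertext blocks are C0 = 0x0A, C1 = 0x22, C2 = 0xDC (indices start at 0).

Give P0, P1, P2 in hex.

P0 = 0x9F, P1 = 0x82, P2 = 0x54

CFB decryption: P_i = C_i ⊕ E(K, C_{i−1}), with C_{−1} = IV.
P0: E(K, 0x3F) = 0x95; 0x0A ⊕ 0x95 = 0x9F.
P1: E(K, 0x0A) = 0xA0; 0x22 ⊕ 0xA0 = 0x82.
P2: E(K, 0x22) = 0x88; 0xDC ⊕ 0x88 = 0x54.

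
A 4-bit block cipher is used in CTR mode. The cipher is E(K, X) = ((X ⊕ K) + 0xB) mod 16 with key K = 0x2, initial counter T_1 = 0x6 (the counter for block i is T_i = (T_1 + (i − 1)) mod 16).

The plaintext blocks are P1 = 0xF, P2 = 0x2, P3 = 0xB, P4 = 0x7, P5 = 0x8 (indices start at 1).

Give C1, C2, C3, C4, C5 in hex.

C1 = 0x0, C2 = 0x2, C3 = 0xE, C4 = 0x1, C5 = 0xB

CTR encryption: S_i = E(K, T_i) where T_i is the counter for block i; C_i = P_i ⊕ S_i.
C1: T = 0x6, S = E(K, T) = 0xF; 0xF ⊕ 0xF = 0x0.
C2: T = 0x7, S = E(K, T) = 0x0; 0x2 ⊕ 0x0 = 0x2.
C3: T = 0x8, S = E(K, T) = 0x5; 0xB ⊕ 0x5 = 0xE.
C4: T = 0x9, S = E(K, T) = 0x6; 0x7 ⊕ 0x6 = 0x1.
C5: T = 0xA, S = E(K, T) = 0x3; 0x8 ⊕ 0x3 = 0xB.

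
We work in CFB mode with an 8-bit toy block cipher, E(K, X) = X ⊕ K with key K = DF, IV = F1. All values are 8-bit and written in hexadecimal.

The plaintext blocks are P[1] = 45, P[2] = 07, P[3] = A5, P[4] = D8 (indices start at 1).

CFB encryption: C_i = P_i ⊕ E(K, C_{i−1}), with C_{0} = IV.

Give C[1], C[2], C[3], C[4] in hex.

C[1] = 6B, C[2] = B3, C[3] = C9, C[4] = CE

C[1]: E(K, F1) = 2E; 45 ⊕ 2E = 6B.
C[2]: E(K, 6B) = B4; 07 ⊕ B4 = B3.
C[3]: E(K, B3) = 6C; A5 ⊕ 6C = C9.
C[4]: E(K, C9) = 16; D8 ⊕ 16 = CE.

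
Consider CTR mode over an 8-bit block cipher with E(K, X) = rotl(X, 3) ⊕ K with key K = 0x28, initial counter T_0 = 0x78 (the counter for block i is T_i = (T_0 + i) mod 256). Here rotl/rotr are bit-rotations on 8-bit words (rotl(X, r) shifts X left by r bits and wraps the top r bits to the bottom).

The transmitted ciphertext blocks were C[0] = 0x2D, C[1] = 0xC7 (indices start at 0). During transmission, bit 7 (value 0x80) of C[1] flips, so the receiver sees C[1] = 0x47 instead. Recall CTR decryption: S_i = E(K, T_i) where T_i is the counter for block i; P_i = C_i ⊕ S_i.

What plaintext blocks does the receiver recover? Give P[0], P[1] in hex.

P[0] = 0xC6, P[1] = 0xA4

Only C[1] changed, to 0x47. In CTR, a change in C_i flips the same bit in P_i only; the keystream is unaffected. Decrypting the received ciphertext:
P[0]: T = 0x78, S = E(K, T) = 0xEB; 0x2D ⊕ 0xEB = 0xC6.
P[1]: T = 0x79, S = E(K, T) = 0xE3; 0x47 ⊕ 0xE3 = 0xA4.
Blocks that differ from the original plaintext: P[1].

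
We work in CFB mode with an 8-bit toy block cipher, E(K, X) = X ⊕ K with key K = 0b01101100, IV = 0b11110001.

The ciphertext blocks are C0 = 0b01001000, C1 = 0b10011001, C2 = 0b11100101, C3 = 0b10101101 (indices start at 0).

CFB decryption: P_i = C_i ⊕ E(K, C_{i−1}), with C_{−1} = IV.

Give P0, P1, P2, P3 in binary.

P0: E(K, 0b11110001) = 0b10011101; 0b01001000 ⊕ 0b10011101 = 0b11010101.
P1: E(K, 0b01001000) = 0b00100100; 0b10011001 ⊕ 0b00100100 = 0b10111101.
P2: E(K, 0b10011001) = 0b11110101; 0b11100101 ⊕ 0b11110101 = 0b00010000.
P3: E(K, 0b11100101) = 0b10001001; 0b10101101 ⊕ 0b10001001 = 0b00100100.

P0 = 0b11010101, P1 = 0b10111101, P2 = 0b00010000, P3 = 0b00100100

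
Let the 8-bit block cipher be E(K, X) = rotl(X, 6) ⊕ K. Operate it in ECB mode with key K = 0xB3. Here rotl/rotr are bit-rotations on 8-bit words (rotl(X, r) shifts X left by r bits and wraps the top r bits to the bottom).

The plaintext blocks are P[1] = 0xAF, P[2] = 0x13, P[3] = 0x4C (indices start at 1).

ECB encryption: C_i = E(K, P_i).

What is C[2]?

C[2] = 0x77

C[2]: E(K, 0x13) = 0x77.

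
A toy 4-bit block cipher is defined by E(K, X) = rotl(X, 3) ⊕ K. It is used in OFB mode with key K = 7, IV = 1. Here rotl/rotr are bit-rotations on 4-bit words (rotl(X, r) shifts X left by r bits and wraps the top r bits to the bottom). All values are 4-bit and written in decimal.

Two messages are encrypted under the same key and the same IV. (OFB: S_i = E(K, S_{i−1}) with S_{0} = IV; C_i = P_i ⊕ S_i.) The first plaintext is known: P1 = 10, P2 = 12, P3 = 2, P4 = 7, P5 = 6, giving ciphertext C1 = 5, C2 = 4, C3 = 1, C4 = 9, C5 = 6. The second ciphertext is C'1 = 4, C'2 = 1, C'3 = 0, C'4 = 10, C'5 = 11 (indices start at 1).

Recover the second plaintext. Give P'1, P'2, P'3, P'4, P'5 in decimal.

P'1 = 11, P'2 = 9, P'3 = 3, P'4 = 4, P'5 = 11

In OFB with a reused IV, both messages share the same keystream S_i, so C_i ⊕ C'_i = P_i ⊕ P'_i and thus P'_i = P_i ⊕ C_i ⊕ C'_i.
P'1: 10 ⊕ 5 ⊕ 4 = 11.
P'2: 12 ⊕ 4 ⊕ 1 = 9.
P'3: 2 ⊕ 1 ⊕ 0 = 3.
P'4: 7 ⊕ 9 ⊕ 10 = 4.
P'5: 6 ⊕ 6 ⊕ 11 = 11.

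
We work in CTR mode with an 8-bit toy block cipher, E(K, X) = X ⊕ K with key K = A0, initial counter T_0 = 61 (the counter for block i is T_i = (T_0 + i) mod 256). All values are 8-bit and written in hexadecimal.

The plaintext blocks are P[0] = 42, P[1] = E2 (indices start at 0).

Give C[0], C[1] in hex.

CTR encryption: S_i = E(K, T_i) where T_i is the counter for block i; C_i = P_i ⊕ S_i.
C[0]: T = 61, S = E(K, T) = C1; 42 ⊕ C1 = 83.
C[1]: T = 62, S = E(K, T) = C2; E2 ⊕ C2 = 20.

C[0] = 83, C[1] = 20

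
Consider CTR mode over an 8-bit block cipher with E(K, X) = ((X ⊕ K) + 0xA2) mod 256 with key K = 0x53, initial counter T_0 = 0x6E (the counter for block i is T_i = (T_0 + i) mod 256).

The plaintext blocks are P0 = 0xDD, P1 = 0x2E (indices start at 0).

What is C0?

CTR encryption: S_i = E(K, T_i) where T_i is the counter for block i; C_i = P_i ⊕ S_i.
C0: T = 0x6E, S = E(K, T) = 0xDF; 0xDD ⊕ 0xDF = 0x02.

C0 = 0x02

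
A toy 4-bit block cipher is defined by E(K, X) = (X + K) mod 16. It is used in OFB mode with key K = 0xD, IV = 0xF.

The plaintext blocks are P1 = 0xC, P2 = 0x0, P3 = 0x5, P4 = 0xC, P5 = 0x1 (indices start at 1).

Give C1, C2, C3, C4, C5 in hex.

OFB encryption: S_i = E(K, S_{i−1}) with S_{0} = IV; C_i = P_i ⊕ S_i.
C1: S = E(K, 0xF) = 0xC; 0xC ⊕ 0xC = 0x0.
C2: S = E(K, 0xC) = 0x9; 0x0 ⊕ 0x9 = 0x9.
C3: S = E(K, 0x9) = 0x6; 0x5 ⊕ 0x6 = 0x3.
C4: S = E(K, 0x6) = 0x3; 0xC ⊕ 0x3 = 0xF.
C5: S = E(K, 0x3) = 0x0; 0x1 ⊕ 0x0 = 0x1.

C1 = 0x0, C2 = 0x9, C3 = 0x3, C4 = 0xF, C5 = 0x1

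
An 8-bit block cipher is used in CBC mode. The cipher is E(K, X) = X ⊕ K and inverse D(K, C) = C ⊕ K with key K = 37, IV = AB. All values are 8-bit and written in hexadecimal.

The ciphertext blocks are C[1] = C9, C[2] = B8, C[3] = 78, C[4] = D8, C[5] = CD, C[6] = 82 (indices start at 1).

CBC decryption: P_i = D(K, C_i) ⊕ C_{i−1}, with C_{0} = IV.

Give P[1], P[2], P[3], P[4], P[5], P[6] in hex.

P[1]: D(K, C9) = FE; FE ⊕ AB = 55.
P[2]: D(K, B8) = 8F; 8F ⊕ C9 = 46.
P[3]: D(K, 78) = 4F; 4F ⊕ B8 = F7.
P[4]: D(K, D8) = EF; EF ⊕ 78 = 97.
P[5]: D(K, CD) = FA; FA ⊕ D8 = 22.
P[6]: D(K, 82) = B5; B5 ⊕ CD = 78.

P[1] = 55, P[2] = 46, P[3] = F7, P[4] = 97, P[5] = 22, P[6] = 78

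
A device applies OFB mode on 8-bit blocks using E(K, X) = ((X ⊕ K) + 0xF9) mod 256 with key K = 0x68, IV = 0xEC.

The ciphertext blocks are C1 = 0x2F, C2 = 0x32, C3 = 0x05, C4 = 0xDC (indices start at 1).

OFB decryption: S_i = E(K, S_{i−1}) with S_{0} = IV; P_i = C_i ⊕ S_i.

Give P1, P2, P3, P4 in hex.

P1: S = E(K, 0xEC) = 0x7D; 0x2F ⊕ 0x7D = 0x52.
P2: S = E(K, 0x7D) = 0x0E; 0x32 ⊕ 0x0E = 0x3C.
P3: S = E(K, 0x0E) = 0x5F; 0x05 ⊕ 0x5F = 0x5A.
P4: S = E(K, 0x5F) = 0x30; 0xDC ⊕ 0x30 = 0xEC.

P1 = 0x52, P2 = 0x3C, P3 = 0x5A, P4 = 0xEC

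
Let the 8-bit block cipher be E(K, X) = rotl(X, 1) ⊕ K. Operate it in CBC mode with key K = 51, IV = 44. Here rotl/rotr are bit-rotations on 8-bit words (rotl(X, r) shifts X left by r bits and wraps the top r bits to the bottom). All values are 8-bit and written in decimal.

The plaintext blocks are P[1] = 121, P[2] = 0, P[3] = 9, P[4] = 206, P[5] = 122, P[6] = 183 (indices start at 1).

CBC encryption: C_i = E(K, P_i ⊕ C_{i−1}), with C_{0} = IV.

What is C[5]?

C[1]: P[1] ⊕ 44 = 85; E(K, 85) = 153.
C[2]: P[2] ⊕ 153 = 153; E(K, 153) = 0.
C[3]: P[3] ⊕ 0 = 9; E(K, 9) = 33.
C[4]: P[4] ⊕ 33 = 239; E(K, 239) = 236.
C[5]: P[5] ⊕ 236 = 150; E(K, 150) = 30.

C[5] = 30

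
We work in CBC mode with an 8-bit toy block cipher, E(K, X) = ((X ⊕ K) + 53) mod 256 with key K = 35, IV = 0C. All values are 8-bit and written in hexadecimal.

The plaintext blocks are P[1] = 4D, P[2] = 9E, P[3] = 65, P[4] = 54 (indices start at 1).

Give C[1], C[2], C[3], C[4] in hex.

CBC encryption: C_i = E(K, P_i ⊕ C_{i−1}), with C_{0} = IV.
C[1]: P[1] ⊕ 0C = 41; E(K, 41) = C7.
C[2]: P[2] ⊕ C7 = 59; E(K, 59) = BF.
C[3]: P[3] ⊕ BF = DA; E(K, DA) = 42.
C[4]: P[4] ⊕ 42 = 16; E(K, 16) = 76.

C[1] = C7, C[2] = BF, C[3] = 42, C[4] = 76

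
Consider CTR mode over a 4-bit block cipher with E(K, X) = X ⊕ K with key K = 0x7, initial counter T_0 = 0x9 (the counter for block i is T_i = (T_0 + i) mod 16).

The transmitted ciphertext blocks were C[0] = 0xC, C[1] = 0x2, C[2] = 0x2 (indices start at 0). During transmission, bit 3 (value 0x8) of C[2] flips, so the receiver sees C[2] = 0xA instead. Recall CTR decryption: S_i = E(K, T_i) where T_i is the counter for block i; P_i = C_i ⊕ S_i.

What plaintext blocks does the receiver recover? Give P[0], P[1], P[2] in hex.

Only C[2] changed, to 0xA. In CTR, a change in C_i flips the same bit in P_i only; the keystream is unaffected. Decrypting the received ciphertext:
P[0]: T = 0x9, S = E(K, T) = 0xE; 0xC ⊕ 0xE = 0x2.
P[1]: T = 0xA, S = E(K, T) = 0xD; 0x2 ⊕ 0xD = 0xF.
P[2]: T = 0xB, S = E(K, T) = 0xC; 0xA ⊕ 0xC = 0x6.
Blocks that differ from the original plaintext: P[2].

P[0] = 0x2, P[1] = 0xF, P[2] = 0x6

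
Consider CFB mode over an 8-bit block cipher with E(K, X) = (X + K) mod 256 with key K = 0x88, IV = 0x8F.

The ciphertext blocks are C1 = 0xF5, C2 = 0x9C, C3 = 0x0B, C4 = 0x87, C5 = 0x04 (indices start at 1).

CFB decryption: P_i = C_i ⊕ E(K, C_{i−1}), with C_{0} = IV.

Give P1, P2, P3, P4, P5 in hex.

P1: E(K, 0x8F) = 0x17; 0xF5 ⊕ 0x17 = 0xE2.
P2: E(K, 0xF5) = 0x7D; 0x9C ⊕ 0x7D = 0xE1.
P3: E(K, 0x9C) = 0x24; 0x0B ⊕ 0x24 = 0x2F.
P4: E(K, 0x0B) = 0x93; 0x87 ⊕ 0x93 = 0x14.
P5: E(K, 0x87) = 0x0F; 0x04 ⊕ 0x0F = 0x0B.

P1 = 0xE2, P2 = 0xE1, P3 = 0x2F, P4 = 0x14, P5 = 0x0B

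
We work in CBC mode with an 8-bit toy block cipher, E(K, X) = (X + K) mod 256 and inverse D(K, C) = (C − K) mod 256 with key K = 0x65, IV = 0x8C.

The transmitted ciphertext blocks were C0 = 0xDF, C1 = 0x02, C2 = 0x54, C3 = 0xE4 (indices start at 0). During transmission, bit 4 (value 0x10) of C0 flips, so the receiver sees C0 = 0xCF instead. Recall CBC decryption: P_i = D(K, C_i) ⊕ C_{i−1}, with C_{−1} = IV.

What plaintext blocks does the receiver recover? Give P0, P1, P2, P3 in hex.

Only C0 changed, to 0xCF. In CBC, a change in C_i garbles P_i and flips the same bit in P_{i+1}. Decrypting the received ciphertext:
P0: D(K, 0xCF) = 0x6A; 0x6A ⊕ 0x8C = 0xE6.
P1: D(K, 0x02) = 0x9D; 0x9D ⊕ 0xCF = 0x52.
P2: D(K, 0x54) = 0xEF; 0xEF ⊕ 0x02 = 0xED.
P3: D(K, 0xE4) = 0x7F; 0x7F ⊕ 0x54 = 0x2B.
Blocks that differ from the original plaintext: P0, P1.

P0 = 0xE6, P1 = 0x52, P2 = 0xED, P3 = 0x2B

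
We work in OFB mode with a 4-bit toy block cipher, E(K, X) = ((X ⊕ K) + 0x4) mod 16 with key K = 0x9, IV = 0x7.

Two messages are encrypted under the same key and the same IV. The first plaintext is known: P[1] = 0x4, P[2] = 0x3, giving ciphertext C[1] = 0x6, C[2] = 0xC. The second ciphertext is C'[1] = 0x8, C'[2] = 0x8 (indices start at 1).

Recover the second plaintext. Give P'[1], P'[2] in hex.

P'[1] = 0xA, P'[2] = 0x7

In OFB with a reused IV, both messages share the same keystream S_i, so C_i ⊕ C'_i = P_i ⊕ P'_i and thus P'_i = P_i ⊕ C_i ⊕ C'_i.
P'[1]: 0x4 ⊕ 0x6 ⊕ 0x8 = 0xA.
P'[2]: 0x3 ⊕ 0xC ⊕ 0x8 = 0x7.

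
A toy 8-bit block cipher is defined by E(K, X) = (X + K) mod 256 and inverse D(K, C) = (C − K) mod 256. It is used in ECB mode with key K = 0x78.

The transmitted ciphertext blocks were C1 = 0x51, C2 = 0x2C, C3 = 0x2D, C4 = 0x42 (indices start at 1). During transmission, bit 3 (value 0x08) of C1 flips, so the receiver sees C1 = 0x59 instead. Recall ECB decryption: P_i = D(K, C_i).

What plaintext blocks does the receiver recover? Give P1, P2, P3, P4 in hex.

P1 = 0xE1, P2 = 0xB4, P3 = 0xB5, P4 = 0xCA

Only C1 changed, to 0x59. In ECB, a change in C_i affects only P_i. Decrypting the received ciphertext:
P1: D(K, 0x59) = 0xE1.
P2: D(K, 0x2C) = 0xB4.
P3: D(K, 0x2D) = 0xB5.
P4: D(K, 0x42) = 0xCA.
Blocks that differ from the original plaintext: P1.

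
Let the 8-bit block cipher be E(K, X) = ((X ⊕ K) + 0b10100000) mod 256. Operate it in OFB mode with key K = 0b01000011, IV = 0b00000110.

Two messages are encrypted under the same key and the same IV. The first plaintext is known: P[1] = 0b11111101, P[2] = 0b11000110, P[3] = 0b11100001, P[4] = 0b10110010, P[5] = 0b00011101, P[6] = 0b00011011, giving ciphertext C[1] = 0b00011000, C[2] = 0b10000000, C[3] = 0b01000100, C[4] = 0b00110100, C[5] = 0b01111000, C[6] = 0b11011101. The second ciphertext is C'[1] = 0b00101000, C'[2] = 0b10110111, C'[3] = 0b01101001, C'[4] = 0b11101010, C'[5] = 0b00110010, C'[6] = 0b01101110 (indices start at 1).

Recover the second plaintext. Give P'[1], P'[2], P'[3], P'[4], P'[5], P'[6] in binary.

P'[1] = 0b11001101, P'[2] = 0b11110001, P'[3] = 0b11001100, P'[4] = 0b01101100, P'[5] = 0b01010111, P'[6] = 0b10101000

In OFB with a reused IV, both messages share the same keystream S_i, so C_i ⊕ C'_i = P_i ⊕ P'_i and thus P'_i = P_i ⊕ C_i ⊕ C'_i.
P'[1]: 0b11111101 ⊕ 0b00011000 ⊕ 0b00101000 = 0b11001101.
P'[2]: 0b11000110 ⊕ 0b10000000 ⊕ 0b10110111 = 0b11110001.
P'[3]: 0b11100001 ⊕ 0b01000100 ⊕ 0b01101001 = 0b11001100.
P'[4]: 0b10110010 ⊕ 0b00110100 ⊕ 0b11101010 = 0b01101100.
P'[5]: 0b00011101 ⊕ 0b01111000 ⊕ 0b00110010 = 0b01010111.
P'[6]: 0b00011011 ⊕ 0b11011101 ⊕ 0b01101110 = 0b10101000.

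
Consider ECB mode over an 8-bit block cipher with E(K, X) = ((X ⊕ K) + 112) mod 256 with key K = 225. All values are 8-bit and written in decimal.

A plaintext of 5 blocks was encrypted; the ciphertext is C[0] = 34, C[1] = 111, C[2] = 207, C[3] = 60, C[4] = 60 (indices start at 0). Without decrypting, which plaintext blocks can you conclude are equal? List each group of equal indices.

P[3] = P[4]

ECB encrypts each block independently with the same key, so equal ciphertext blocks imply equal plaintext blocks.
C[3] = C[4] = 60, so P[3] = P[4].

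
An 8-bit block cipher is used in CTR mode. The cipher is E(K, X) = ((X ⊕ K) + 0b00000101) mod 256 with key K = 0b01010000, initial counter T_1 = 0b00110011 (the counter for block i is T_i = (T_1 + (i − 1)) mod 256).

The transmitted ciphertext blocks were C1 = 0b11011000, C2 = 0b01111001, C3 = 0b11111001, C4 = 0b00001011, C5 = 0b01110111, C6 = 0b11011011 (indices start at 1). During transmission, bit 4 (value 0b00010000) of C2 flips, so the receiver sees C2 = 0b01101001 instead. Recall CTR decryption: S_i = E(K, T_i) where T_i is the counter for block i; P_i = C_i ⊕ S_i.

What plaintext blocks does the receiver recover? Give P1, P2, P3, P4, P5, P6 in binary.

Only C2 changed, to 0b01101001. In CTR, a change in C_i flips the same bit in P_i only; the keystream is unaffected. Decrypting the received ciphertext:
P1: T = 0b00110011, S = E(K, T) = 0b01101000; 0b11011000 ⊕ 0b01101000 = 0b10110000.
P2: T = 0b00110100, S = E(K, T) = 0b01101001; 0b01101001 ⊕ 0b01101001 = 0b00000000.
P3: T = 0b00110101, S = E(K, T) = 0b01101010; 0b11111001 ⊕ 0b01101010 = 0b10010011.
P4: T = 0b00110110, S = E(K, T) = 0b01101011; 0b00001011 ⊕ 0b01101011 = 0b01100000.
P5: T = 0b00110111, S = E(K, T) = 0b01101100; 0b01110111 ⊕ 0b01101100 = 0b00011011.
P6: T = 0b00111000, S = E(K, T) = 0b01101101; 0b11011011 ⊕ 0b01101101 = 0b10110110.
Blocks that differ from the original plaintext: P2.

P1 = 0b10110000, P2 = 0b00000000, P3 = 0b10010011, P4 = 0b01100000, P5 = 0b00011011, P6 = 0b10110110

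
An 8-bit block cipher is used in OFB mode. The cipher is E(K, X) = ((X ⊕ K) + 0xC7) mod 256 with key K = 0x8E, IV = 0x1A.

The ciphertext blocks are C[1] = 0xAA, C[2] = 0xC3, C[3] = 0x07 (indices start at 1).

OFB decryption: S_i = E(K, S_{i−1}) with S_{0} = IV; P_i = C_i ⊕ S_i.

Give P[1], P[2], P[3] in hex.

P[1] = 0xF1, P[2] = 0x5F, P[3] = 0xDE

P[1]: S = E(K, 0x1A) = 0x5B; 0xAA ⊕ 0x5B = 0xF1.
P[2]: S = E(K, 0x5B) = 0x9C; 0xC3 ⊕ 0x9C = 0x5F.
P[3]: S = E(K, 0x9C) = 0xD9; 0x07 ⊕ 0xD9 = 0xDE.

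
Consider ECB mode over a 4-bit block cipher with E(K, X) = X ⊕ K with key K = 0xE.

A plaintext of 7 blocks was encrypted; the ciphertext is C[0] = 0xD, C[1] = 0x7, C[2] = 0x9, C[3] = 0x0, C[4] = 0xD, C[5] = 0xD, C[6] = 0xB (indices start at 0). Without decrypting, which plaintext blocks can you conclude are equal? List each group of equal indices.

ECB encrypts each block independently with the same key, so equal ciphertext blocks imply equal plaintext blocks.
C[0] = C[4] = C[5] = 0xD, so P[0] = P[4] = P[5].

P[0] = P[4] = P[5]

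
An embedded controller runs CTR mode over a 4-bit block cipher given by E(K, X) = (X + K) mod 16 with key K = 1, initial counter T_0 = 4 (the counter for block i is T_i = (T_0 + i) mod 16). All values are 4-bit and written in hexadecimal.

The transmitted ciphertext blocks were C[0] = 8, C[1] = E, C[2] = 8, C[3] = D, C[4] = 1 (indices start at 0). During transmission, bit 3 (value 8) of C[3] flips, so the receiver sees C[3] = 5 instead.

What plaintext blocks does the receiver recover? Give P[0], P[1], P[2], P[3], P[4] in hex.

P[0] = D, P[1] = 8, P[2] = F, P[3] = D, P[4] = 8

CTR decryption: S_i = E(K, T_i) where T_i is the counter for block i; P_i = C_i ⊕ S_i.
Only C[3] changed, to 5. In CTR, a change in C_i flips the same bit in P_i only; the keystream is unaffected. Decrypting the received ciphertext:
P[0]: T = 4, S = E(K, T) = 5; 8 ⊕ 5 = D.
P[1]: T = 5, S = E(K, T) = 6; E ⊕ 6 = 8.
P[2]: T = 6, S = E(K, T) = 7; 8 ⊕ 7 = F.
P[3]: T = 7, S = E(K, T) = 8; 5 ⊕ 8 = D.
P[4]: T = 8, S = E(K, T) = 9; 1 ⊕ 9 = 8.
Blocks that differ from the original plaintext: P[3].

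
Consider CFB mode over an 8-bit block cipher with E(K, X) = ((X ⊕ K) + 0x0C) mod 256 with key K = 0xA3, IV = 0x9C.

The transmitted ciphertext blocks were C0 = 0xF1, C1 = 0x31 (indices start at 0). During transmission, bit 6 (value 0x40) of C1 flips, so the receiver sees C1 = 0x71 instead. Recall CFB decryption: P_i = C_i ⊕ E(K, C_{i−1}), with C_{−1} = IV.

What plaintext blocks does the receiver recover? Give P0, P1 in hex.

P0 = 0xBA, P1 = 0x2F

Only C1 changed, to 0x71. In CFB, a change in C_i flips the same bit in P_i and garbles P_{i+1}. Decrypting the received ciphertext:
P0: E(K, 0x9C) = 0x4B; 0xF1 ⊕ 0x4B = 0xBA.
P1: E(K, 0xF1) = 0x5E; 0x71 ⊕ 0x5E = 0x2F.
Blocks that differ from the original plaintext: P1.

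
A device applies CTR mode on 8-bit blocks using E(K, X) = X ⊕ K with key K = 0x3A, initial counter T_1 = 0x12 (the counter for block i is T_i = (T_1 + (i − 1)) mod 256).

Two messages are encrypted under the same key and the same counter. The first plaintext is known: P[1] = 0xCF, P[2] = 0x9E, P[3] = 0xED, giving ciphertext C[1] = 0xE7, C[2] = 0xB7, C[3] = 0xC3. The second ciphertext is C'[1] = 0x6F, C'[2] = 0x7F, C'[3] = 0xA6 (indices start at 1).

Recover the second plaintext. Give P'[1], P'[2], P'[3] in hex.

P'[1] = 0x47, P'[2] = 0x56, P'[3] = 0x88

In CTR with a reused counter, both messages share the same keystream S_i, so C_i ⊕ C'_i = P_i ⊕ P'_i and thus P'_i = P_i ⊕ C_i ⊕ C'_i.
P'[1]: 0xCF ⊕ 0xE7 ⊕ 0x6F = 0x47.
P'[2]: 0x9E ⊕ 0xB7 ⊕ 0x7F = 0x56.
P'[3]: 0xED ⊕ 0xC3 ⊕ 0xA6 = 0x88.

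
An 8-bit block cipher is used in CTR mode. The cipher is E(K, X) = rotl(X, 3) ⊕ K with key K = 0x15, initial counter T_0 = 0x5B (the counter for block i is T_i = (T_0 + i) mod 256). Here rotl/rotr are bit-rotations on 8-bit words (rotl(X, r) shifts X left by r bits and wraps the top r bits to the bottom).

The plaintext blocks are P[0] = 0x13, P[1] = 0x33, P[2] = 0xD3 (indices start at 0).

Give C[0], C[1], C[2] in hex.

C[0] = 0xDC, C[1] = 0xC4, C[2] = 0x2C

CTR encryption: S_i = E(K, T_i) where T_i is the counter for block i; C_i = P_i ⊕ S_i.
C[0]: T = 0x5B, S = E(K, T) = 0xCF; 0x13 ⊕ 0xCF = 0xDC.
C[1]: T = 0x5C, S = E(K, T) = 0xF7; 0x33 ⊕ 0xF7 = 0xC4.
C[2]: T = 0x5D, S = E(K, T) = 0xFF; 0xD3 ⊕ 0xFF = 0x2C.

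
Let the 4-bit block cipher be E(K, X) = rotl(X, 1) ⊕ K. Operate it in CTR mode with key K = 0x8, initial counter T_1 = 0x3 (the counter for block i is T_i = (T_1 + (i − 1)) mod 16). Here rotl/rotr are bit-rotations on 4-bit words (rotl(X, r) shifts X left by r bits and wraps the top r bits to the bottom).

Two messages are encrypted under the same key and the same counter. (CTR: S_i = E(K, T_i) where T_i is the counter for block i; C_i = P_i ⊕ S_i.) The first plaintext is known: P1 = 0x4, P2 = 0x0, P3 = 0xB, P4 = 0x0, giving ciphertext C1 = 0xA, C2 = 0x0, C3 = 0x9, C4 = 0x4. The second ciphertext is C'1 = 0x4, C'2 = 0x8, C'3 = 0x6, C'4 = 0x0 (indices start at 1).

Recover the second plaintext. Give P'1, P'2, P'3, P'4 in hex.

P'1 = 0xA, P'2 = 0x8, P'3 = 0x4, P'4 = 0x4

In CTR with a reused counter, both messages share the same keystream S_i, so C_i ⊕ C'_i = P_i ⊕ P'_i and thus P'_i = P_i ⊕ C_i ⊕ C'_i.
P'1: 0x4 ⊕ 0xA ⊕ 0x4 = 0xA.
P'2: 0x0 ⊕ 0x0 ⊕ 0x8 = 0x8.
P'3: 0xB ⊕ 0x9 ⊕ 0x6 = 0x4.
P'4: 0x0 ⊕ 0x4 ⊕ 0x0 = 0x4.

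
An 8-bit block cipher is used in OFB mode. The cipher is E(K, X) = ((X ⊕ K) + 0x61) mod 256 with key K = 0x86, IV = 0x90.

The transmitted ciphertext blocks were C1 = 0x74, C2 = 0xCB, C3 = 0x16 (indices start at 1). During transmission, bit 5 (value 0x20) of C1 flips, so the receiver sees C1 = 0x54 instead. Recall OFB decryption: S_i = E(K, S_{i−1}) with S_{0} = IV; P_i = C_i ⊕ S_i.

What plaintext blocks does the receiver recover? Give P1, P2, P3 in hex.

P1 = 0x23, P2 = 0x99, P3 = 0x23

Only C1 changed, to 0x54. In OFB, a change in C_i flips the same bit in P_i only; the keystream is unaffected. Decrypting the received ciphertext:
P1: S = E(K, 0x90) = 0x77; 0x54 ⊕ 0x77 = 0x23.
P2: S = E(K, 0x77) = 0x52; 0xCB ⊕ 0x52 = 0x99.
P3: S = E(K, 0x52) = 0x35; 0x16 ⊕ 0x35 = 0x23.
Blocks that differ from the original plaintext: P1.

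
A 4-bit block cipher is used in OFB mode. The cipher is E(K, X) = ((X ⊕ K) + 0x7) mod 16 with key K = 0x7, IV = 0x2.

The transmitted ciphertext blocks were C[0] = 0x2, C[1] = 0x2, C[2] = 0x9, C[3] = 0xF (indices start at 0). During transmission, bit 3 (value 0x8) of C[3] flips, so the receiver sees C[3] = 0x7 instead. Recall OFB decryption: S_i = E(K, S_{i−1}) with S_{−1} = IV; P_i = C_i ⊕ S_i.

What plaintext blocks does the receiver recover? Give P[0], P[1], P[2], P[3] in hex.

P[0] = 0xE, P[1] = 0x0, P[2] = 0x5, P[3] = 0x5

Only C[3] changed, to 0x7. In OFB, a change in C_i flips the same bit in P_i only; the keystream is unaffected. Decrypting the received ciphertext:
P[0]: S = E(K, 0x2) = 0xC; 0x2 ⊕ 0xC = 0xE.
P[1]: S = E(K, 0xC) = 0x2; 0x2 ⊕ 0x2 = 0x0.
P[2]: S = E(K, 0x2) = 0xC; 0x9 ⊕ 0xC = 0x5.
P[3]: S = E(K, 0xC) = 0x2; 0x7 ⊕ 0x2 = 0x5.
Blocks that differ from the original plaintext: P[3].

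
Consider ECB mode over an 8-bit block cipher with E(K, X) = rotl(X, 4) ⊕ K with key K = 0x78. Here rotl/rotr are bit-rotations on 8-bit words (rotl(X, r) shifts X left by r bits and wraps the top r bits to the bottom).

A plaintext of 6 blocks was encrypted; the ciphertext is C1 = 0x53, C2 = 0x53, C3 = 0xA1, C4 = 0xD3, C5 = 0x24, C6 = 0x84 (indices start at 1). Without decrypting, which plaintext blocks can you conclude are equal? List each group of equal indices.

P1 = P2

ECB encrypts each block independently with the same key, so equal ciphertext blocks imply equal plaintext blocks.
C1 = C2 = 0x53, so P1 = P2.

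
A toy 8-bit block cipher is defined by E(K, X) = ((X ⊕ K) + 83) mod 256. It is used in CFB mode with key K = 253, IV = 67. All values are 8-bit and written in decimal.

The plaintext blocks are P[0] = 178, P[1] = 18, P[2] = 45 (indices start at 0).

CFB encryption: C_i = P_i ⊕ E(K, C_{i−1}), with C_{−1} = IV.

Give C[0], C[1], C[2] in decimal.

C[0] = 163, C[1] = 163, C[2] = 156

C[0]: E(K, 67) = 17; 178 ⊕ 17 = 163.
C[1]: E(K, 163) = 177; 18 ⊕ 177 = 163.
C[2]: E(K, 163) = 177; 45 ⊕ 177 = 156.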